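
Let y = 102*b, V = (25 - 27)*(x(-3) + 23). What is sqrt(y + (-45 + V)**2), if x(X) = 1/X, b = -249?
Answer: I*sqrt(155141)/3 ≈ 131.29*I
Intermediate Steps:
V = -136/3 (V = (25 - 27)*(1/(-3) + 23) = -2*(-1/3 + 23) = -2*68/3 = -136/3 ≈ -45.333)
y = -25398 (y = 102*(-249) = -25398)
sqrt(y + (-45 + V)**2) = sqrt(-25398 + (-45 - 136/3)**2) = sqrt(-25398 + (-271/3)**2) = sqrt(-25398 + 73441/9) = sqrt(-155141/9) = I*sqrt(155141)/3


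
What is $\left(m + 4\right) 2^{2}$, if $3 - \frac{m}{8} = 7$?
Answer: $-112$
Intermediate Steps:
$m = -32$ ($m = 24 - 56 = -32$)
$\left(m + 4\right) 2^{2} = \left(-32 + 4\right) 2^{2} = \left(-28\right) 4 = -112$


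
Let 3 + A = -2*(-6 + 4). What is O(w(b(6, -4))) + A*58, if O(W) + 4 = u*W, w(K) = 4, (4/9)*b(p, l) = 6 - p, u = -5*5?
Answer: -46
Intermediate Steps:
u = -25
b(p, l) = 27/2 - 9*p/4 (b(p, l) = 9*(6 - p)/4 = 27/2 - 9*p/4)
A = 1 (A = -3 - 2*(-6 + 4) = -3 - 2*(-2) = -3 + 4 = 1)
O(W) = -4 - 25*W
O(w(b(6, -4))) + A*58 = (-4 - 25*4) + 1*58 = (-4 - 100) + 58 = -104 + 58 = -46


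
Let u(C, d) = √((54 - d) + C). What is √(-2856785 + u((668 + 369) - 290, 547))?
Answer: √(-2856785 + √254) ≈ 1690.2*I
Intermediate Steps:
u(C, d) = √(54 + C - d)
√(-2856785 + u((668 + 369) - 290, 547)) = √(-2856785 + √(54 + ((668 + 369) - 290) - 1*547)) = √(-2856785 + √(54 + (1037 - 290) - 547)) = √(-2856785 + √(54 + 747 - 547)) = √(-2856785 + √254)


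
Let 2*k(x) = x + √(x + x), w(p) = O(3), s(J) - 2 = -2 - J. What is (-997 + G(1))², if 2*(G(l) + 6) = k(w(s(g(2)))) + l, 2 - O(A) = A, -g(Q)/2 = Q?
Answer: (4011 - I*√2)²/16 ≈ 1.0055e+6 - 709.05*I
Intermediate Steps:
g(Q) = -2*Q
s(J) = -J (s(J) = 2 + (-2 - J) = -J)
O(A) = 2 - A
w(p) = -1 (w(p) = 2 - 1*3 = 2 - 3 = -1)
k(x) = x/2 + √2*√x/2 (k(x) = (x + √(x + x))/2 = (x + √(2*x))/2 = (x + √2*√x)/2 = x/2 + √2*√x/2)
G(l) = -25/4 + l/2 + I*√2/4 (G(l) = -6 + (((½)*(-1) + √2*√(-1)/2) + l)/2 = -6 + ((-½ + √2*I/2) + l)/2 = -6 + ((-½ + I*√2/2) + l)/2 = -6 + (-½ + l + I*√2/2)/2 = -6 + (-¼ + l/2 + I*√2/4) = -25/4 + l/2 + I*√2/4)
(-997 + G(1))² = (-997 + (-25/4 + (½)*1 + I*√2/4))² = (-997 + (-25/4 + ½ + I*√2/4))² = (-997 + (-23/4 + I*√2/4))² = (-4011/4 + I*√2/4)²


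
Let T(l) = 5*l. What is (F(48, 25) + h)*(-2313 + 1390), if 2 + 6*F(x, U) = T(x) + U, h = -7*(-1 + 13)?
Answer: 222443/6 ≈ 37074.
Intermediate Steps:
h = -84 (h = -7*12 = -84)
F(x, U) = -⅓ + U/6 + 5*x/6 (F(x, U) = -⅓ + (5*x + U)/6 = -⅓ + (U + 5*x)/6 = -⅓ + (U/6 + 5*x/6) = -⅓ + U/6 + 5*x/6)
(F(48, 25) + h)*(-2313 + 1390) = ((-⅓ + (⅙)*25 + (⅚)*48) - 84)*(-2313 + 1390) = ((-⅓ + 25/6 + 40) - 84)*(-923) = (263/6 - 84)*(-923) = -241/6*(-923) = 222443/6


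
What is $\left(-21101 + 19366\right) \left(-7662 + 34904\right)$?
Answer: $-47264870$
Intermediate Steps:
$\left(-21101 + 19366\right) \left(-7662 + 34904\right) = \left(-1735\right) 27242 = -47264870$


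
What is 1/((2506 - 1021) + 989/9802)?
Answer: 9802/14556959 ≈ 0.00067335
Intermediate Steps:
1/((2506 - 1021) + 989/9802) = 1/(1485 + 989*(1/9802)) = 1/(1485 + 989/9802) = 1/(14556959/9802) = 9802/14556959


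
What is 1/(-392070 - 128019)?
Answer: -1/520089 ≈ -1.9227e-6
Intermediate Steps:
1/(-392070 - 128019) = 1/(-520089) = -1/520089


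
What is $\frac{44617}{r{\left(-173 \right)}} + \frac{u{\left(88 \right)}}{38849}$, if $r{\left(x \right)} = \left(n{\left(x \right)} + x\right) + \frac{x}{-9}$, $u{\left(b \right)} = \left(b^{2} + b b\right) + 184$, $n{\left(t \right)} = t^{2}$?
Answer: $\frac{19799668041}{10410638473} \approx 1.9019$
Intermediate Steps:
$u{\left(b \right)} = 184 + 2 b^{2}$ ($u{\left(b \right)} = \left(b^{2} + b^{2}\right) + 184 = 2 b^{2} + 184 = 184 + 2 b^{2}$)
$r{\left(x \right)} = x^{2} + \frac{8 x}{9}$ ($r{\left(x \right)} = \left(x^{2} + x\right) + \frac{x}{-9} = \left(x + x^{2}\right) + x \left(- \frac{1}{9}\right) = \left(x + x^{2}\right) - \frac{x}{9} = x^{2} + \frac{8 x}{9}$)
$\frac{44617}{r{\left(-173 \right)}} + \frac{u{\left(88 \right)}}{38849} = \frac{44617}{\frac{1}{9} \left(-173\right) \left(8 + 9 \left(-173\right)\right)} + \frac{184 + 2 \cdot 88^{2}}{38849} = \frac{44617}{\frac{1}{9} \left(-173\right) \left(8 - 1557\right)} + \left(184 + 2 \cdot 7744\right) \frac{1}{38849} = \frac{44617}{\frac{1}{9} \left(-173\right) \left(-1549\right)} + \left(184 + 15488\right) \frac{1}{38849} = \frac{44617}{\frac{267977}{9}} + 15672 \cdot \frac{1}{38849} = 44617 \cdot \frac{9}{267977} + \frac{15672}{38849} = \frac{401553}{267977} + \frac{15672}{38849} = \frac{19799668041}{10410638473}$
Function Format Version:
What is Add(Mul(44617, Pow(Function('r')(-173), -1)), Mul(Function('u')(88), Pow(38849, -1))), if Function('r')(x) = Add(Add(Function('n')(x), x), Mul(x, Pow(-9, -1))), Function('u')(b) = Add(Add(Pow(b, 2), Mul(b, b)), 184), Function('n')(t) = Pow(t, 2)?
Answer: Rational(19799668041, 10410638473) ≈ 1.9019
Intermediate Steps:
Function('u')(b) = Add(184, Mul(2, Pow(b, 2))) (Function('u')(b) = Add(Add(Pow(b, 2), Pow(b, 2)), 184) = Add(Mul(2, Pow(b, 2)), 184) = Add(184, Mul(2, Pow(b, 2))))
Function('r')(x) = Add(Pow(x, 2), Mul(Rational(8, 9), x)) (Function('r')(x) = Add(Add(Pow(x, 2), x), Mul(x, Pow(-9, -1))) = Add(Add(x, Pow(x, 2)), Mul(x, Rational(-1, 9))) = Add(Add(x, Pow(x, 2)), Mul(Rational(-1, 9), x)) = Add(Pow(x, 2), Mul(Rational(8, 9), x)))
Add(Mul(44617, Pow(Function('r')(-173), -1)), Mul(Function('u')(88), Pow(38849, -1))) = Add(Mul(44617, Pow(Mul(Rational(1, 9), -173, Add(8, Mul(9, -173))), -1)), Mul(Add(184, Mul(2, Pow(88, 2))), Pow(38849, -1))) = Add(Mul(44617, Pow(Mul(Rational(1, 9), -173, Add(8, -1557)), -1)), Mul(Add(184, Mul(2, 7744)), Rational(1, 38849))) = Add(Mul(44617, Pow(Mul(Rational(1, 9), -173, -1549), -1)), Mul(Add(184, 15488), Rational(1, 38849))) = Add(Mul(44617, Pow(Rational(267977, 9), -1)), Mul(15672, Rational(1, 38849))) = Add(Mul(44617, Rational(9, 267977)), Rational(15672, 38849)) = Add(Rational(401553, 267977), Rational(15672, 38849)) = Rational(19799668041, 10410638473)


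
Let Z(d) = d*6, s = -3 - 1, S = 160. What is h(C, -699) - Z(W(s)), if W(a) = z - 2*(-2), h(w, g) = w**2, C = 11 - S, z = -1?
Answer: 22183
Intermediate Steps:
s = -4
C = -149 (C = 11 - 1*160 = 11 - 160 = -149)
W(a) = 3 (W(a) = -1 - 2*(-2) = -1 + 4 = 3)
Z(d) = 6*d
h(C, -699) - Z(W(s)) = (-149)**2 - 6*3 = 22201 - 1*18 = 22201 - 18 = 22183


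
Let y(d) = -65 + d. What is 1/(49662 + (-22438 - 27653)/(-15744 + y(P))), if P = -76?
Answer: 5295/262976987 ≈ 2.0135e-5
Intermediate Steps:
1/(49662 + (-22438 - 27653)/(-15744 + y(P))) = 1/(49662 + (-22438 - 27653)/(-15744 + (-65 - 76))) = 1/(49662 - 50091/(-15744 - 141)) = 1/(49662 - 50091/(-15885)) = 1/(49662 - 50091*(-1/15885)) = 1/(49662 + 16697/5295) = 1/(262976987/5295) = 5295/262976987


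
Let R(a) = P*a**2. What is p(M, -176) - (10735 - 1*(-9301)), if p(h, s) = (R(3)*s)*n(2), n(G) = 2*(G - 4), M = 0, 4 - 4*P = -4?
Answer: -7364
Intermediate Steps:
P = 2 (P = 1 - 1/4*(-4) = 1 + 1 = 2)
n(G) = -8 + 2*G (n(G) = 2*(-4 + G) = -8 + 2*G)
R(a) = 2*a**2
p(h, s) = -72*s (p(h, s) = ((2*3**2)*s)*(-8 + 2*2) = ((2*9)*s)*(-8 + 4) = (18*s)*(-4) = -72*s)
p(M, -176) - (10735 - 1*(-9301)) = -72*(-176) - (10735 - 1*(-9301)) = 12672 - (10735 + 9301) = 12672 - 1*20036 = 12672 - 20036 = -7364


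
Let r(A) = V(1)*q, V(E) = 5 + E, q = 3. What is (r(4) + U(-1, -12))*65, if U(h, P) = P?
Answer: 390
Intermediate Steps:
r(A) = 18 (r(A) = (5 + 1)*3 = 6*3 = 18)
(r(4) + U(-1, -12))*65 = (18 - 12)*65 = 6*65 = 390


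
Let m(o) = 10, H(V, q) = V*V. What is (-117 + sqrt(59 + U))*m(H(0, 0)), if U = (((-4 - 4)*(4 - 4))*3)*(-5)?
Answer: -1170 + 10*sqrt(59) ≈ -1093.2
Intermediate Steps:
H(V, q) = V**2
U = 0 (U = (-8*0*3)*(-5) = (0*3)*(-5) = 0*(-5) = 0)
(-117 + sqrt(59 + U))*m(H(0, 0)) = (-117 + sqrt(59 + 0))*10 = (-117 + sqrt(59))*10 = -1170 + 10*sqrt(59)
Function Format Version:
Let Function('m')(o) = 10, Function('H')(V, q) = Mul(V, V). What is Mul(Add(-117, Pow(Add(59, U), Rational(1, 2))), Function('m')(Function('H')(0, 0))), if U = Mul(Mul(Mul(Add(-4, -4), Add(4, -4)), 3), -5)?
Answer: Add(-1170, Mul(10, Pow(59, Rational(1, 2)))) ≈ -1093.2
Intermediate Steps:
Function('H')(V, q) = Pow(V, 2)
U = 0 (U = Mul(Mul(Mul(-8, 0), 3), -5) = Mul(Mul(0, 3), -5) = Mul(0, -5) = 0)
Mul(Add(-117, Pow(Add(59, U), Rational(1, 2))), Function('m')(Function('H')(0, 0))) = Mul(Add(-117, Pow(Add(59, 0), Rational(1, 2))), 10) = Mul(Add(-117, Pow(59, Rational(1, 2))), 10) = Add(-1170, Mul(10, Pow(59, Rational(1, 2))))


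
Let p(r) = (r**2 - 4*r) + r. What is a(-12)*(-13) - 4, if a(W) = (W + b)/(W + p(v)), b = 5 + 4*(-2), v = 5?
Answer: -203/2 ≈ -101.50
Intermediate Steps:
p(r) = r**2 - 3*r
b = -3 (b = 5 - 8 = -3)
a(W) = (-3 + W)/(10 + W) (a(W) = (W - 3)/(W + 5*(-3 + 5)) = (-3 + W)/(W + 5*2) = (-3 + W)/(W + 10) = (-3 + W)/(10 + W))
a(-12)*(-13) - 4 = ((-3 - 12)/(10 - 12))*(-13) - 4 = (-15/(-2))*(-13) - 4 = -1/2*(-15)*(-13) - 4 = (15/2)*(-13) - 4 = -195/2 - 4 = -203/2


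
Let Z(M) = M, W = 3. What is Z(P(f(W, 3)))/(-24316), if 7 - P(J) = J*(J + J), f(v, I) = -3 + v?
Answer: -7/24316 ≈ -0.00028788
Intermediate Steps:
P(J) = 7 - 2*J**2 (P(J) = 7 - J*(J + J) = 7 - J*2*J = 7 - 2*J**2)
Z(P(f(W, 3)))/(-24316) = (7 - 2*(-3 + 3)**2)/(-24316) = (7 - 2*0**2)*(-1/24316) = (7 - 2*0)*(-1/24316) = (7 + 0)*(-1/24316) = 7*(-1/24316) = -7/24316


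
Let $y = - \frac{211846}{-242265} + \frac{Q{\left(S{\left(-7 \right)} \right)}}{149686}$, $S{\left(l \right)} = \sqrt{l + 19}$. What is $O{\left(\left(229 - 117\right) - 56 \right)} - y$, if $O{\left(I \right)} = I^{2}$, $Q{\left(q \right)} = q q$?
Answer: $\frac{56845591698952}{18131839395} \approx 3135.1$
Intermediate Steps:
$S{\left(l \right)} = \sqrt{19 + l}$
$Q{\left(q \right)} = q^{2}$
$y = \frac{15856643768}{18131839395}$ ($y = - \frac{211846}{-242265} + \frac{\left(\sqrt{19 - 7}\right)^{2}}{149686} = \left(-211846\right) \left(- \frac{1}{242265}\right) + \left(\sqrt{12}\right)^{2} \cdot \frac{1}{149686} = \frac{211846}{242265} + \left(2 \sqrt{3}\right)^{2} \cdot \frac{1}{149686} = \frac{211846}{242265} + 12 \cdot \frac{1}{149686} = \frac{211846}{242265} + \frac{6}{74843} = \frac{15856643768}{18131839395} \approx 0.87452$)
$O{\left(\left(229 - 117\right) - 56 \right)} - y = \left(\left(229 - 117\right) - 56\right)^{2} - \frac{15856643768}{18131839395} = \left(112 - 56\right)^{2} - \frac{15856643768}{18131839395} = 56^{2} - \frac{15856643768}{18131839395} = 3136 - \frac{15856643768}{18131839395} = \frac{56845591698952}{18131839395}$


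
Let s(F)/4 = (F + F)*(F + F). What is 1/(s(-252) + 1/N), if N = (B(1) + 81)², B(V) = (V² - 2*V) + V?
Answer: 6561/6666395905 ≈ 9.8419e-7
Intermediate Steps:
s(F) = 16*F² (s(F) = 4*((F + F)*(F + F)) = 4*((2*F)*(2*F)) = 4*(4*F²) = 16*F²)
B(V) = V² - V
N = 6561 (N = (1*(-1 + 1) + 81)² = (1*0 + 81)² = (0 + 81)² = 81² = 6561)
1/(s(-252) + 1/N) = 1/(16*(-252)² + 1/6561) = 1/(16*63504 + 1/6561) = 1/(1016064 + 1/6561) = 1/(6666395905/6561) = 6561/6666395905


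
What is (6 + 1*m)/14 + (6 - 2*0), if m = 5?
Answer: 95/14 ≈ 6.7857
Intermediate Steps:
(6 + 1*m)/14 + (6 - 2*0) = (6 + 1*5)/14 + (6 - 2*0) = (6 + 5)/14 + (6 + 0) = (1/14)*11 + 6 = 11/14 + 6 = 95/14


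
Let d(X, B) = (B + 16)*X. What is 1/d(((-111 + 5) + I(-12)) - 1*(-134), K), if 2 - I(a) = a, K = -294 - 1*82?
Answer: -1/15120 ≈ -6.6138e-5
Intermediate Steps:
K = -376 (K = -294 - 82 = -376)
I(a) = 2 - a
d(X, B) = X*(16 + B) (d(X, B) = (16 + B)*X = X*(16 + B))
1/d(((-111 + 5) + I(-12)) - 1*(-134), K) = 1/((((-111 + 5) + (2 - 1*(-12))) - 1*(-134))*(16 - 376)) = 1/(((-106 + (2 + 12)) + 134)*(-360)) = 1/(((-106 + 14) + 134)*(-360)) = 1/((-92 + 134)*(-360)) = 1/(42*(-360)) = 1/(-15120) = -1/15120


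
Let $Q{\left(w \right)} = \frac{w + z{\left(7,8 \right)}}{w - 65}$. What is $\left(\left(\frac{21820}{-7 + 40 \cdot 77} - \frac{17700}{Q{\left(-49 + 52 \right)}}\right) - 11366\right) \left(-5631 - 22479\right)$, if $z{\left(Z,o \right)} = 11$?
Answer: $- \frac{5789912330220}{3073} \approx -1.8841 \cdot 10^{9}$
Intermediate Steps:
$Q{\left(w \right)} = \frac{11 + w}{-65 + w}$ ($Q{\left(w \right)} = \frac{w + 11}{w - 65} = \frac{11 + w}{-65 + w}$)
$\left(\left(\frac{21820}{-7 + 40 \cdot 77} - \frac{17700}{Q{\left(-49 + 52 \right)}}\right) - 11366\right) \left(-5631 - 22479\right) = \left(\left(\frac{21820}{-7 + 40 \cdot 77} - \frac{17700}{\frac{1}{-65 + \left(-49 + 52\right)} \left(11 + \left(-49 + 52\right)\right)}\right) - 11366\right) \left(-5631 - 22479\right) = \left(\left(\frac{21820}{-7 + 3080} - \frac{17700}{\frac{1}{-65 + 3} \left(11 + 3\right)}\right) - 11366\right) \left(-28110\right) = \left(\left(\frac{21820}{3073} - \frac{17700}{\frac{1}{-62} \cdot 14}\right) - 11366\right) \left(-28110\right) = \left(\left(21820 \cdot \frac{1}{3073} - \frac{17700}{\left(- \frac{1}{62}\right) 14}\right) - 11366\right) \left(-28110\right) = \left(\left(\frac{21820}{3073} - \frac{17700}{- \frac{7}{31}}\right) - 11366\right) \left(-28110\right) = \left(\left(\frac{21820}{3073} - - \frac{548700}{7}\right) - 11366\right) \left(-28110\right) = \left(\left(\frac{21820}{3073} + \frac{548700}{7}\right) - 11366\right) \left(-28110\right) = \left(\frac{240901120}{3073} - 11366\right) \left(-28110\right) = \frac{205973402}{3073} \left(-28110\right) = - \frac{5789912330220}{3073}$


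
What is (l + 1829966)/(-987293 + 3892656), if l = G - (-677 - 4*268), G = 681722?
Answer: 2513437/2905363 ≈ 0.86510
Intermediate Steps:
l = 683471 (l = 681722 - (-677 - 4*268) = 681722 - (-677 - 1072) = 681722 - 1*(-1749) = 681722 + 1749 = 683471)
(l + 1829966)/(-987293 + 3892656) = (683471 + 1829966)/(-987293 + 3892656) = 2513437/2905363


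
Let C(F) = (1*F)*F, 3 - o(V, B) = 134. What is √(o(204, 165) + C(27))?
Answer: √598 ≈ 24.454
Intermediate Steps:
o(V, B) = -131 (o(V, B) = 3 - 1*134 = 3 - 134 = -131)
C(F) = F² (C(F) = F*F = F²)
√(o(204, 165) + C(27)) = √(-131 + 27²) = √(-131 + 729) = √598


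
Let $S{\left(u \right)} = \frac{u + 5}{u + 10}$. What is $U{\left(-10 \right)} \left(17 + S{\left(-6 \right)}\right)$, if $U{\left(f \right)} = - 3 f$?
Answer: $\frac{1005}{2} \approx 502.5$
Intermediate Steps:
$S{\left(u \right)} = \frac{5 + u}{10 + u}$
$U{\left(-10 \right)} \left(17 + S{\left(-6 \right)}\right) = \left(-3\right) \left(-10\right) \left(17 + \frac{5 - 6}{10 - 6}\right) = 30 \left(17 + \frac{1}{4} \left(-1\right)\right) = 30 \left(17 - \frac{1}{4}\right) = 30 \cdot \frac{67}{4} = \frac{1005}{2}$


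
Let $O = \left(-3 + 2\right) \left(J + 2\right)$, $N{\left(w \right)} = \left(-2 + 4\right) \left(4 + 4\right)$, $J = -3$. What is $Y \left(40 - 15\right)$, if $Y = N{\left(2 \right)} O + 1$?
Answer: $425$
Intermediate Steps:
$N{\left(w \right)} = 16$ ($N{\left(w \right)} = 2 \cdot 8 = 16$)
$O = 1$ ($O = \left(-3 + 2\right) \left(-3 + 2\right) = \left(-1\right) \left(-1\right) = 1$)
$Y = 17$ ($Y = 16 \cdot 1 + 1 = 16 + 1 = 17$)
$Y \left(40 - 15\right) = 17 \left(40 - 15\right) = 17 \cdot 25 = 425$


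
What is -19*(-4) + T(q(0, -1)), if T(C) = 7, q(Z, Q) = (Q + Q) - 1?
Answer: 83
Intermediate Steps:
q(Z, Q) = -1 + 2*Q (q(Z, Q) = 2*Q - 1 = -1 + 2*Q)
-19*(-4) + T(q(0, -1)) = -19*(-4) + 7 = 76 + 7 = 83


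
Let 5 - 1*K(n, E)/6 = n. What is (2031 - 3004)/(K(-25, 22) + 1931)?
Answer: -973/2111 ≈ -0.46092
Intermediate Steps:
K(n, E) = 30 - 6*n
(2031 - 3004)/(K(-25, 22) + 1931) = (2031 - 3004)/((30 - 6*(-25)) + 1931) = -973/((30 + 150) + 1931) = -973/(180 + 1931) = -973/2111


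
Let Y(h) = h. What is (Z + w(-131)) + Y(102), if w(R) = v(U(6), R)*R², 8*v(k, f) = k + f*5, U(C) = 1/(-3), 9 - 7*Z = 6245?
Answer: -118151105/84 ≈ -1.4066e+6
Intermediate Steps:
Z = -6236/7 (Z = 9/7 - ⅐*6245 = 9/7 - 6245/7 = -6236/7 ≈ -890.86)
U(C) = -⅓
v(k, f) = k/8 + 5*f/8 (v(k, f) = (k + f*5)/8 = (k + 5*f)/8 = k/8 + 5*f/8)
w(R) = R²*(-1/24 + 5*R/8) (w(R) = ((⅛)*(-⅓) + 5*R/8)*R² = (-1/24 + 5*R/8)*R² = R²*(-1/24 + 5*R/8))
(Z + w(-131)) + Y(102) = (-6236/7 + (1/24)*(-131)²*(-1 + 15*(-131))) + 102 = (-6236/7 + (1/24)*17161*(-1 - 1965)) + 102 = (-6236/7 + (1/24)*17161*(-1966)) + 102 = (-6236/7 - 16869263/12) + 102 = -118159673/84 + 102 = -118151105/84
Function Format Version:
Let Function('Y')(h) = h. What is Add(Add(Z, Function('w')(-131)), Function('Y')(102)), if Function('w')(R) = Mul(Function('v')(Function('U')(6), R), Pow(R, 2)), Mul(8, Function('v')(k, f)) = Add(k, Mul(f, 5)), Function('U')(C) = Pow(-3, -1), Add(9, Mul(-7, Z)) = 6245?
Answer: Rational(-118151105, 84) ≈ -1.4066e+6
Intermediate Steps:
Z = Rational(-6236, 7) (Z = Add(Rational(9, 7), Mul(Rational(-1, 7), 6245)) = Add(Rational(9, 7), Rational(-6245, 7)) = Rational(-6236, 7) ≈ -890.86)
Function('U')(C) = Rational(-1, 3)
Function('v')(k, f) = Add(Mul(Rational(1, 8), k), Mul(Rational(5, 8), f)) (Function('v')(k, f) = Mul(Rational(1, 8), Add(k, Mul(f, 5))) = Mul(Rational(1, 8), Add(k, Mul(5, f))) = Add(Mul(Rational(1, 8), k), Mul(Rational(5, 8), f)))
Function('w')(R) = Mul(Pow(R, 2), Add(Rational(-1, 24), Mul(Rational(5, 8), R))) (Function('w')(R) = Mul(Add(Mul(Rational(1, 8), Rational(-1, 3)), Mul(Rational(5, 8), R)), Pow(R, 2)) = Mul(Add(Rational(-1, 24), Mul(Rational(5, 8), R)), Pow(R, 2)) = Mul(Pow(R, 2), Add(Rational(-1, 24), Mul(Rational(5, 8), R))))
Add(Add(Z, Function('w')(-131)), Function('Y')(102)) = Add(Add(Rational(-6236, 7), Mul(Rational(1, 24), Pow(-131, 2), Add(-1, Mul(15, -131)))), 102) = Add(Add(Rational(-6236, 7), Mul(Rational(1, 24), 17161, Add(-1, -1965))), 102) = Add(Add(Rational(-6236, 7), Mul(Rational(1, 24), 17161, -1966)), 102) = Add(Add(Rational(-6236, 7), Rational(-16869263, 12)), 102) = Add(Rational(-118159673, 84), 102) = Rational(-118151105, 84)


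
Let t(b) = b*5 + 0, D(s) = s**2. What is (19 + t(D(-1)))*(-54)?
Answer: -1296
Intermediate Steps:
t(b) = 5*b (t(b) = 5*b + 0 = 5*b)
(19 + t(D(-1)))*(-54) = (19 + 5*(-1)**2)*(-54) = (19 + 5*1)*(-54) = (19 + 5)*(-54) = 24*(-54) = -1296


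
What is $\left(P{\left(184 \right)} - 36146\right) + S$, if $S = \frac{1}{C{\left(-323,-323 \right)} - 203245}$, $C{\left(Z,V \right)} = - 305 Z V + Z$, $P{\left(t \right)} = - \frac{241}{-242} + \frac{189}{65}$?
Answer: $- \frac{18206080567443331}{503736151490} \approx -36142.0$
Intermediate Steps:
$P{\left(t \right)} = \frac{61403}{15730}$ ($P{\left(t \right)} = \left(-241\right) \left(- \frac{1}{242}\right) + 189 \cdot \frac{1}{65} = \frac{241}{242} + \frac{189}{65} = \frac{61403}{15730}$)
$C{\left(Z,V \right)} = Z - 305 V Z$ ($C{\left(Z,V \right)} = - 305 V Z + Z = Z - 305 V Z$)
$S = - \frac{1}{32023913}$ ($S = \frac{1}{- 323 \left(1 - -98515\right) - 203245} = \frac{1}{- 323 \left(1 + 98515\right) - 203245} = \frac{1}{\left(-323\right) 98516 - 203245} = \frac{1}{-31820668 - 203245} = \frac{1}{-32023913} = - \frac{1}{32023913} \approx -3.1227 \cdot 10^{-8}$)
$\left(P{\left(184 \right)} - 36146\right) + S = \left(\frac{61403}{15730} - 36146\right) - \frac{1}{32023913} = - \frac{568515177}{15730} - \frac{1}{32023913} = - \frac{18206080567443331}{503736151490}$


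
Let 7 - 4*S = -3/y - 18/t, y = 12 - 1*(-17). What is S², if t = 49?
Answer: 7043716/2019241 ≈ 3.4883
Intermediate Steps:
y = 29 (y = 12 + 17 = 29)
S = 2654/1421 (S = 7/4 - (-3/29 - 18/49)/4 = 7/4 - ¼*(-669/1421) = 7/4 + 669/5684 = 2654/1421 ≈ 1.8677)
S² = (2654/1421)² = 7043716/2019241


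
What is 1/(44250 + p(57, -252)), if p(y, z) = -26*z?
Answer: 1/50802 ≈ 1.9684e-5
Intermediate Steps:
1/(44250 + p(57, -252)) = 1/(44250 - 26*(-252)) = 1/(44250 + 6552) = 1/50802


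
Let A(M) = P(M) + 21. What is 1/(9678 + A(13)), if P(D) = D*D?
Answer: 1/9868 ≈ 0.00010134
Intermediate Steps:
P(D) = D**2
A(M) = 21 + M**2 (A(M) = M**2 + 21 = 21 + M**2)
1/(9678 + A(13)) = 1/(9678 + (21 + 13**2)) = 1/(9678 + (21 + 169)) = 1/(9678 + 190) = 1/9868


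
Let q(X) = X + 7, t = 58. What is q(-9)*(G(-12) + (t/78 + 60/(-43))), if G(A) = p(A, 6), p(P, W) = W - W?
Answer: 2186/1677 ≈ 1.3035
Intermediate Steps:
p(P, W) = 0
q(X) = 7 + X
G(A) = 0
q(-9)*(G(-12) + (t/78 + 60/(-43))) = (7 - 9)*(0 + (58/78 + 60/(-43))) = -2*(0 + (58*(1/78) + 60*(-1/43))) = -2*(0 + (29/39 - 60/43)) = -2*(0 - 1093/1677) = -2*(-1093/1677) = 2186/1677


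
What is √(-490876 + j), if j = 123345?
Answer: I*√367531 ≈ 606.24*I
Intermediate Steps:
√(-490876 + j) = √(-490876 + 123345) = √(-367531) = I*√367531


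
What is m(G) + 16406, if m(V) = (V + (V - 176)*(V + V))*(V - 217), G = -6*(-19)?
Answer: 1460672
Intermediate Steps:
G = 114
m(V) = (-217 + V)*(V + 2*V*(-176 + V)) (m(V) = (V + (-176 + V)*(2*V))*(-217 + V) = (V + 2*V*(-176 + V))*(-217 + V) = (-217 + V)*(V + 2*V*(-176 + V)))
m(G) + 16406 = 114*(76167 - 785*114 + 2*114²) + 16406 = 114*(76167 - 89490 + 2*12996) + 16406 = 114*(76167 - 89490 + 25992) + 16406 = 114*12669 + 16406 = 1444266 + 16406 = 1460672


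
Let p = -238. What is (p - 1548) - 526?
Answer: -2312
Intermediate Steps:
(p - 1548) - 526 = (-238 - 1548) - 526 = -1786 - 526 = -2312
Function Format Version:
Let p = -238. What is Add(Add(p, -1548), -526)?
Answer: -2312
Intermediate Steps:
Add(Add(p, -1548), -526) = Add(Add(-238, -1548), -526) = Add(-1786, -526) = -2312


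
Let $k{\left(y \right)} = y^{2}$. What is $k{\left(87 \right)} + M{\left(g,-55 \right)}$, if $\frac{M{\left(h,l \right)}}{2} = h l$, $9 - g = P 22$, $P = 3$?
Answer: $13839$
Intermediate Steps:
$g = -57$ ($g = 9 - 3 \cdot 22 = 9 - 66 = -57$)
$M{\left(h,l \right)} = 2 h l$
$k{\left(87 \right)} + M{\left(g,-55 \right)} = 87^{2} + 2 \left(-57\right) \left(-55\right) = 7569 + 6270 = 13839$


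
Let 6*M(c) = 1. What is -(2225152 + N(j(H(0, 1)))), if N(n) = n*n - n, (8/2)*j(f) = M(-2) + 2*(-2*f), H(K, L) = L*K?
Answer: -1281687529/576 ≈ -2.2252e+6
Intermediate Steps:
M(c) = ⅙ (M(c) = (⅙)*1 = ⅙)
H(K, L) = K*L
j(f) = 1/24 - f (j(f) = (⅙ + 2*(-2*f))/4 = (⅙ - 4*f)/4 = 1/24 - f)
N(n) = n² - n
-(2225152 + N(j(H(0, 1)))) = -(2225152 + (1/24 - 0)*(-1 + (1/24 - 0))) = -(2225152 + (1/24 - 1*0)*(-1 + (1/24 - 1*0))) = -(2225152 + (1/24 + 0)*(-1 + (1/24 + 0))) = -(2225152 + (-1 + 1/24)/24) = -(2225152 + (1/24)*(-23/24)) = -(2225152 - 23/576) = -1*1281687529/576 = -1281687529/576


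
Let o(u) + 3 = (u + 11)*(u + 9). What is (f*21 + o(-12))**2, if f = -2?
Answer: 1764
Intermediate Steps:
o(u) = -3 + (9 + u)*(11 + u) (o(u) = -3 + (u + 11)*(u + 9) = -3 + (11 + u)*(9 + u) = -3 + (9 + u)*(11 + u))
(f*21 + o(-12))**2 = (-2*21 + (96 + (-12)**2 + 20*(-12)))**2 = (-42 + (96 + 144 - 240))**2 = (-42 + 0)**2 = (-42)**2 = 1764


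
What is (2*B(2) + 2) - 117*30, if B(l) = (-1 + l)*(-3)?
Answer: -3514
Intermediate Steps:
B(l) = 3 - 3*l
(2*B(2) + 2) - 117*30 = (2*(3 - 3*2) + 2) - 117*30 = (2*(3 - 6) + 2) - 3510 = (2*(-3) + 2) - 3510 = (-6 + 2) - 3510 = -4 - 3510 = -3514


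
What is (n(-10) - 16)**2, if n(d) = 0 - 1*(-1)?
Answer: 225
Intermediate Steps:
n(d) = 1 (n(d) = 0 + 1 = 1)
(n(-10) - 16)**2 = (1 - 16)**2 = (-15)**2 = 225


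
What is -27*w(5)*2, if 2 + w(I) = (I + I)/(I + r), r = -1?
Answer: -27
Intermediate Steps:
w(I) = -2 + 2*I/(-1 + I) (w(I) = -2 + (I + I)/(I - 1) = -2 + (2*I)/(-1 + I) = -2 + 2*I/(-1 + I))
-27*w(5)*2 = -54/(-1 + 5)*2 = -54/4*2 = -27*½*2 = -27/2*2 = -27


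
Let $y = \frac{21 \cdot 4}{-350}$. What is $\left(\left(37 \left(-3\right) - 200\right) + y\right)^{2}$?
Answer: $\frac{60543961}{625} \approx 96870.0$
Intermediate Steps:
$y = - \frac{6}{25}$ ($y = 84 \left(- \frac{1}{350}\right) = - \frac{6}{25} \approx -0.24$)
$\left(\left(37 \left(-3\right) - 200\right) + y\right)^{2} = \left(\left(37 \left(-3\right) - 200\right) - \frac{6}{25}\right)^{2} = \left(\left(-111 - 200\right) - \frac{6}{25}\right)^{2} = \left(-311 - \frac{6}{25}\right)^{2} = \left(- \frac{7781}{25}\right)^{2} = \frac{60543961}{625}$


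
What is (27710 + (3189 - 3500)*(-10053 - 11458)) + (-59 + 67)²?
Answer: 6717695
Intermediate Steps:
(27710 + (3189 - 3500)*(-10053 - 11458)) + (-59 + 67)² = (27710 - 311*(-21511)) + 8² = (27710 + 6689921) + 64 = 6717631 + 64 = 6717695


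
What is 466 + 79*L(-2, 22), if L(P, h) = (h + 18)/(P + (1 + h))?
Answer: 12946/21 ≈ 616.48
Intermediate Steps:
L(P, h) = (18 + h)/(1 + P + h)
466 + 79*L(-2, 22) = 466 + 79*((18 + 22)/(1 - 2 + 22)) = 466 + 79*(40/21) = 466 + 3160/21 = 12946/21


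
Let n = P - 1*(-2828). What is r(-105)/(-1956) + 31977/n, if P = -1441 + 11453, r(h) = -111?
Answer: 1777007/697640 ≈ 2.5472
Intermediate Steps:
P = 10012
n = 12840 (n = 10012 - 1*(-2828) = 10012 + 2828 = 12840)
r(-105)/(-1956) + 31977/n = -111/(-1956) + 31977/12840 = -111*(-1/1956) + 31977*(1/12840) = 37/652 + 10659/4280 = 1777007/697640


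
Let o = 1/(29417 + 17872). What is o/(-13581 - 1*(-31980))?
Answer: 1/870070311 ≈ 1.1493e-9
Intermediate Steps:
o = 1/47289 ≈ 2.1147e-5
o/(-13581 - 1*(-31980)) = 1/(47289*(-13581 - 1*(-31980))) = 1/(47289*(-13581 + 31980)) = (1/47289)/18399 = (1/47289)*(1/18399) = 1/870070311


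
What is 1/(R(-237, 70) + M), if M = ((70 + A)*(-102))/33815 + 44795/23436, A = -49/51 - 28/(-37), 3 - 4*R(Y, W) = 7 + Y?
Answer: 94587318/5670589375 ≈ 0.016680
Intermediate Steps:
R(Y, W) = -1 - Y/4 (R(Y, W) = 3/4 - (7 + Y)/4 = 3/4 + (-7/4 - Y/4) = -1 - Y/4)
A = -385/1887 (A = -49*1/51 - 28*(-1/37) = -49/51 + 28/37 = -385/1887 ≈ -0.20403)
M = 321756203/189174636 (M = ((70 - 385/1887)*(-102))/33815 + 44795/23436 = ((131705/1887)*(-102))*(1/33815) + 44795*(1/23436) = -263410/37*1/33815 + 1445/756 = -52682/250231 + 1445/756 = 321756203/189174636 ≈ 1.7008)
1/(R(-237, 70) + M) = 1/((-1 - 1/4*(-237)) + 321756203/189174636) = 1/((-1 + 237/4) + 321756203/189174636) = 1/(233/4 + 321756203/189174636) = 1/(5670589375/94587318) = 94587318/5670589375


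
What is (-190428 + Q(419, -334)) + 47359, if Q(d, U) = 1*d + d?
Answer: -142231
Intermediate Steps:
Q(d, U) = 2*d (Q(d, U) = d + d = 2*d)
(-190428 + Q(419, -334)) + 47359 = (-190428 + 2*419) + 47359 = (-190428 + 838) + 47359 = -189590 + 47359 = -142231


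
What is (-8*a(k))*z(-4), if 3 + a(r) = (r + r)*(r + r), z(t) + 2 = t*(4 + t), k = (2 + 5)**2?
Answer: 153616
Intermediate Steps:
k = 49 (k = 7**2 = 49)
z(t) = -2 + t*(4 + t)
a(r) = -3 + 4*r**2 (a(r) = -3 + (r + r)*(r + r) = -3 + (2*r)*(2*r) = -3 + 4*r**2)
(-8*a(k))*z(-4) = (-8*(-3 + 4*49**2))*(-2 + (-4)**2 + 4*(-4)) = (-8*(-3 + 4*2401))*(-2 + 16 - 16) = -8*(-3 + 9604)*(-2) = -8*9601*(-2) = -76808*(-2) = 153616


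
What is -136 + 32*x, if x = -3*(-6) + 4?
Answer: 568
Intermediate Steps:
x = 22 (x = 18 + 4 = 22)
-136 + 32*x = -136 + 32*22 = -136 + 704 = 568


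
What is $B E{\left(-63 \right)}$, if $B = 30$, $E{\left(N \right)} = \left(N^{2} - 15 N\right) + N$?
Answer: $145530$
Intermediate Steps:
$E{\left(N \right)} = N^{2} - 14 N$
$B E{\left(-63 \right)} = 30 \left(- 63 \left(-14 - 63\right)\right) = 30 \left(\left(-63\right) \left(-77\right)\right) = 30 \cdot 4851 = 145530$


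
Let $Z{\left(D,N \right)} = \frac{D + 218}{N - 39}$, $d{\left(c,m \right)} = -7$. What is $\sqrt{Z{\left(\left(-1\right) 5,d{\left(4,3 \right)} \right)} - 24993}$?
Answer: $\frac{i \sqrt{52894986}}{46} \approx 158.11 i$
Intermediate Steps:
$Z{\left(D,N \right)} = \frac{218 + D}{-39 + N}$
$\sqrt{Z{\left(\left(-1\right) 5,d{\left(4,3 \right)} \right)} - 24993} = \sqrt{\frac{218 - 5}{-39 - 7} - 24993} = \sqrt{\frac{218 - 5}{-46} - 24993} = \sqrt{\left(- \frac{1}{46}\right) 213 - 24993} = \sqrt{- \frac{213}{46} - 24993} = \sqrt{- \frac{1149891}{46}} = \frac{i \sqrt{52894986}}{46}$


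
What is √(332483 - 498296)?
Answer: I*√165813 ≈ 407.2*I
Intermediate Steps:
√(332483 - 498296) = √(-165813) = I*√165813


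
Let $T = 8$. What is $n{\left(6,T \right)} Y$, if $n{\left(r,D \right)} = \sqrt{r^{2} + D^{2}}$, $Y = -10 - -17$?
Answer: $70$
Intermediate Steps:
$Y = 7$ ($Y = -10 + 17 = 7$)
$n{\left(r,D \right)} = \sqrt{D^{2} + r^{2}}$
$n{\left(6,T \right)} Y = \sqrt{8^{2} + 6^{2}} \cdot 7 = \sqrt{64 + 36} \cdot 7 = \sqrt{100} \cdot 7 = 10 \cdot 7 = 70$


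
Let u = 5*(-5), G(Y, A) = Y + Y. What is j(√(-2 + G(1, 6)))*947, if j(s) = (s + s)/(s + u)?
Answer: 0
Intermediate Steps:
G(Y, A) = 2*Y
u = -25
j(s) = 2*s/(-25 + s) (j(s) = (s + s)/(s - 25) = (2*s)/(-25 + s) = 2*s/(-25 + s))
j(√(-2 + G(1, 6)))*947 = (2*√(-2 + 2*1)/(-25 + √(-2 + 2*1)))*947 = (2*√(-2 + 2)/(-25 + √(-2 + 2)))*947 = (2*√0/(-25 + √0))*947 = (2*0/(-25 + 0))*947 = (2*0/(-25))*947 = (2*0*(-1/25))*947 = 0*947 = 0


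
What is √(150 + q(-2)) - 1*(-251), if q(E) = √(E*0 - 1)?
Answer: 251 + √(150 + I) ≈ 263.25 + 0.040825*I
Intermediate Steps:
q(E) = I (q(E) = √(0 - 1) = √(-1) = I)
√(150 + q(-2)) - 1*(-251) = √(150 + I) - 1*(-251) = √(150 + I) + 251 = 251 + √(150 + I)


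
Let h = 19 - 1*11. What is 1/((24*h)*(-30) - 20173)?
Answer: -1/25933 ≈ -3.8561e-5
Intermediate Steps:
h = 8 (h = 19 - 11 = 8)
1/((24*h)*(-30) - 20173) = 1/((24*8)*(-30) - 20173) = 1/(192*(-30) - 20173) = 1/(-5760 - 20173) = 1/(-25933) = -1/25933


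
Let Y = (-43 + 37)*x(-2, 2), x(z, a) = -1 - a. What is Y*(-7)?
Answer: -126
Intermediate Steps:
Y = 18 (Y = (-43 + 37)*(-1 - 1*2) = -6*(-1 - 2) = -6*(-3) = 18)
Y*(-7) = 18*(-7) = -126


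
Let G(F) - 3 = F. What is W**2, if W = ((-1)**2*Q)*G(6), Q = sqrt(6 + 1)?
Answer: 567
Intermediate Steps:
G(F) = 3 + F
Q = sqrt(7) ≈ 2.6458
W = 9*sqrt(7) (W = ((-1)**2*sqrt(7))*(3 + 6) = (1*sqrt(7))*9 = sqrt(7)*9 = 9*sqrt(7) ≈ 23.812)
W**2 = (9*sqrt(7))**2 = 567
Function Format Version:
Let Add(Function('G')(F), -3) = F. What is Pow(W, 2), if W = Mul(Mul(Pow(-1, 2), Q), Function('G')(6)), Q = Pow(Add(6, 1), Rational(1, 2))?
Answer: 567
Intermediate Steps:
Function('G')(F) = Add(3, F)
Q = Pow(7, Rational(1, 2)) ≈ 2.6458
W = Mul(9, Pow(7, Rational(1, 2))) (W = Mul(Mul(Pow(-1, 2), Pow(7, Rational(1, 2))), Add(3, 6)) = Mul(Mul(1, Pow(7, Rational(1, 2))), 9) = Mul(Pow(7, Rational(1, 2)), 9) = Mul(9, Pow(7, Rational(1, 2))) ≈ 23.812)
Pow(W, 2) = Pow(Mul(9, Pow(7, Rational(1, 2))), 2) = 567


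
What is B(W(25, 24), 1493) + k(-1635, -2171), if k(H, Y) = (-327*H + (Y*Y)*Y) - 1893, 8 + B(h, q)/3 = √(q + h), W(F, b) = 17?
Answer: -10231913483 + 3*√1510 ≈ -1.0232e+10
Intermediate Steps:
B(h, q) = -24 + 3*√(h + q) (B(h, q) = -24 + 3*√(q + h) = -24 + 3*√(h + q))
k(H, Y) = -1893 + Y³ - 327*H (k(H, Y) = (-327*H + Y²*Y) - 1893 = (-327*H + Y³) - 1893 = (Y³ - 327*H) - 1893 = -1893 + Y³ - 327*H)
B(W(25, 24), 1493) + k(-1635, -2171) = (-24 + 3*√(17 + 1493)) + (-1893 + (-2171)³ - 327*(-1635)) = (-24 + 3*√1510) + (-1893 - 10232446211 + 534645) = (-24 + 3*√1510) - 10231913459 = -10231913483 + 3*√1510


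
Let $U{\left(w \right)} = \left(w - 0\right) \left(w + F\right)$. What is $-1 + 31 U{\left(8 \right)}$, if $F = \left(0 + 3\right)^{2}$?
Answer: $4215$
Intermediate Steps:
$F = 9$ ($F = 3^{2} = 9$)
$U{\left(w \right)} = w \left(9 + w\right)$ ($U{\left(w \right)} = \left(w - 0\right) \left(w + 9\right) = \left(w + \left(-4 + 4\right)\right) \left(9 + w\right) = \left(w + 0\right) \left(9 + w\right) = w \left(9 + w\right)$)
$-1 + 31 U{\left(8 \right)} = -1 + 31 \cdot 8 \left(9 + 8\right) = -1 + 31 \cdot 8 \cdot 17 = -1 + 31 \cdot 136 = -1 + 4216 = 4215$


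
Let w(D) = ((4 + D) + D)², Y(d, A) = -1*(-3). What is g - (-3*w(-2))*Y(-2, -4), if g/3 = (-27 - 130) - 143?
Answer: -900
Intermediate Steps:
Y(d, A) = 3
w(D) = (4 + 2*D)²
g = -900 (g = 3*((-27 - 130) - 143) = 3*(-157 - 143) = 3*(-300) = -900)
g - (-3*w(-2))*Y(-2, -4) = -900 - (-12*(2 - 2)²)*3 = -900 - (-12*0²)*3 = -900 - (-12*0)*3 = -900 - (-3*0)*3 = -900 - 0*3 = -900 - 1*0 = -900 + 0 = -900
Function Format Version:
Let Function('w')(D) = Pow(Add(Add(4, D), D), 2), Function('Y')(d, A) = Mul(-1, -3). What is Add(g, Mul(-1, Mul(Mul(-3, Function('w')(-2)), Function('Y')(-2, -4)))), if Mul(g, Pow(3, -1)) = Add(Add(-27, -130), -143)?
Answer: -900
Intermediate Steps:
Function('Y')(d, A) = 3
Function('w')(D) = Pow(Add(4, Mul(2, D)), 2)
g = -900 (g = Mul(3, Add(Add(-27, -130), -143)) = Mul(3, Add(-157, -143)) = Mul(3, -300) = -900)
Add(g, Mul(-1, Mul(Mul(-3, Function('w')(-2)), Function('Y')(-2, -4)))) = Add(-900, Mul(-1, Mul(Mul(-3, Mul(4, Pow(Add(2, -2), 2))), 3))) = Add(-900, Mul(-1, Mul(Mul(-3, Mul(4, Pow(0, 2))), 3))) = Add(-900, Mul(-1, Mul(Mul(-3, Mul(4, 0)), 3))) = Add(-900, Mul(-1, Mul(Mul(-3, 0), 3))) = Add(-900, Mul(-1, Mul(0, 3))) = Add(-900, Mul(-1, 0)) = Add(-900, 0) = -900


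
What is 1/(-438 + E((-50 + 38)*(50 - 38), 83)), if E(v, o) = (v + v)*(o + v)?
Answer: 1/17130 ≈ 5.8377e-5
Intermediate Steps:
E(v, o) = 2*v*(o + v) (E(v, o) = (2*v)*(o + v) = 2*v*(o + v))
1/(-438 + E((-50 + 38)*(50 - 38), 83)) = 1/(-438 + 2*((-50 + 38)*(50 - 38))*(83 + (-50 + 38)*(50 - 38))) = 1/(-438 + 2*(-12*12)*(83 - 12*12)) = 1/(-438 + 2*(-144)*(83 - 144)) = 1/(-438 + 2*(-144)*(-61)) = 1/(-438 + 17568) = 1/17130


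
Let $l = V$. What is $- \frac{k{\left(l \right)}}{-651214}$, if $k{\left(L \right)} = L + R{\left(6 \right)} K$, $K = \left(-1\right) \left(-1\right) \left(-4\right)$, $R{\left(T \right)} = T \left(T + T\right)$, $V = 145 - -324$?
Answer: $\frac{181}{651214} \approx 0.00027794$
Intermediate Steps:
$V = 469$ ($V = 145 + 324 = 469$)
$l = 469$
$R{\left(T \right)} = 2 T^{2}$ ($R{\left(T \right)} = T 2 T = 2 T^{2}$)
$K = -4$ ($K = 1 \left(-4\right) = -4$)
$k{\left(L \right)} = -288 + L$ ($k{\left(L \right)} = L + 2 \cdot 6^{2} \left(-4\right) = L + 2 \cdot 36 \left(-4\right) = L + 72 \left(-4\right) = L - 288 = -288 + L$)
$- \frac{k{\left(l \right)}}{-651214} = - \frac{-288 + 469}{-651214} = - \frac{181 \left(-1\right)}{651214} = \left(-1\right) \left(- \frac{181}{651214}\right) = \frac{181}{651214}$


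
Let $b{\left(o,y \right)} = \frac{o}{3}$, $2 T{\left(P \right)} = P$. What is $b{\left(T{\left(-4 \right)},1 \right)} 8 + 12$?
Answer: $\frac{20}{3} \approx 6.6667$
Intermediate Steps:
$T{\left(P \right)} = \frac{P}{2}$
$b{\left(o,y \right)} = \frac{o}{3}$ ($b{\left(o,y \right)} = o \frac{1}{3} = \frac{o}{3}$)
$b{\left(T{\left(-4 \right)},1 \right)} 8 + 12 = \frac{\frac{1}{2} \left(-4\right)}{3} \cdot 8 + 12 = \frac{1}{3} \left(-2\right) 8 + 12 = \left(- \frac{2}{3}\right) 8 + 12 = - \frac{16}{3} + 12 = \frac{20}{3}$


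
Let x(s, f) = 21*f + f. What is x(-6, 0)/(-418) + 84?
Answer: 84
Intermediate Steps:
x(s, f) = 22*f
x(-6, 0)/(-418) + 84 = (22*0)/(-418) + 84 = 0*(-1/418) + 84 = 0 + 84 = 84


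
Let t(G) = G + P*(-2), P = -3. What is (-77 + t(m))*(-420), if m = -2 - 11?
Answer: 35280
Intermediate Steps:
m = -13
t(G) = 6 + G (t(G) = G - 3*(-2) = G + 6 = 6 + G)
(-77 + t(m))*(-420) = (-77 + (6 - 13))*(-420) = (-77 - 7)*(-420) = -84*(-420) = 35280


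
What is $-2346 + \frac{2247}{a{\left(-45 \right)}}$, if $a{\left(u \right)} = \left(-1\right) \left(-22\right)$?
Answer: $- \frac{49365}{22} \approx -2243.9$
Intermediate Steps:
$a{\left(u \right)} = 22$
$-2346 + \frac{2247}{a{\left(-45 \right)}} = -2346 + \frac{2247}{22} = - \frac{49365}{22}$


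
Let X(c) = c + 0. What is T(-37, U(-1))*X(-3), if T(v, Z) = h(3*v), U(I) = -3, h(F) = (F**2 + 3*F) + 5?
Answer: -35979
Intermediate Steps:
h(F) = 5 + F**2 + 3*F
T(v, Z) = 5 + 9*v + 9*v**2 (T(v, Z) = 5 + (3*v)**2 + 3*(3*v) = 5 + 9*v**2 + 9*v = 5 + 9*v + 9*v**2)
X(c) = c
T(-37, U(-1))*X(-3) = (5 + 9*(-37) + 9*(-37)**2)*(-3) = (5 - 333 + 9*1369)*(-3) = (5 - 333 + 12321)*(-3) = 11993*(-3) = -35979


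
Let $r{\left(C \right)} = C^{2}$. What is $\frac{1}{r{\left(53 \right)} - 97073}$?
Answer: $- \frac{1}{94264} \approx -1.0609 \cdot 10^{-5}$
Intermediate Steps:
$\frac{1}{r{\left(53 \right)} - 97073} = \frac{1}{53^{2} - 97073} = \frac{1}{2809 - 97073} = \frac{1}{-94264} = - \frac{1}{94264}$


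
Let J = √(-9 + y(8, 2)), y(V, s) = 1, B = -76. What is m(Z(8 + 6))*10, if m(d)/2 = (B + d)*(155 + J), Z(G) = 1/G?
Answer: -1647650/7 - 21260*I*√2/7 ≈ -2.3538e+5 - 4295.2*I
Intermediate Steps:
J = 2*I*√2 (J = √(-9 + 1) = √(-8) = 2*I*√2 ≈ 2.8284*I)
m(d) = 2*(-76 + d)*(155 + 2*I*√2) (m(d) = 2*((-76 + d)*(155 + 2*I*√2)) = 2*(-76 + d)*(155 + 2*I*√2))
m(Z(8 + 6))*10 = (-23560 + 310/(8 + 6) - 304*I*√2 + 4*I*√2/(8 + 6))*10 = (-23560 + 310/14 - 304*I*√2 + 4*I*√2/14)*10 = (-23560 + 310*(1/14) - 304*I*√2 + 4*I*(1/14)*√2)*10 = (-23560 + 155/7 - 304*I*√2 + 2*I*√2/7)*10 = (-164765/7 - 2126*I*√2/7)*10 = -1647650/7 - 21260*I*√2/7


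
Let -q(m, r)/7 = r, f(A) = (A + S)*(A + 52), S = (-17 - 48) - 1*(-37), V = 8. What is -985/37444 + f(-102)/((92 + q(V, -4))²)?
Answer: 573005/1347984 ≈ 0.42508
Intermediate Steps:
S = -28 (S = -65 + 37 = -28)
f(A) = (-28 + A)*(52 + A) (f(A) = (A - 28)*(A + 52) = (-28 + A)*(52 + A))
q(m, r) = -7*r
-985/37444 + f(-102)/((92 + q(V, -4))²) = -985/37444 + (-1456 + (-102)² + 24*(-102))/((92 - 7*(-4))²) = -985*1/37444 + (-1456 + 10404 - 2448)/((92 + 28)²) = -985/37444 + 6500/(120²) = -985/37444 + 6500/14400 = -985/37444 + 6500*(1/14400) = -985/37444 + 65/144 = 573005/1347984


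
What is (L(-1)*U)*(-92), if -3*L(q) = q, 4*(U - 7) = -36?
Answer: 184/3 ≈ 61.333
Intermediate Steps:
U = -2 (U = 7 + (¼)*(-36) = 7 - 9 = -2)
L(q) = -q/3
(L(-1)*U)*(-92) = (-⅓*(-1)*(-2))*(-92) = ((⅓)*(-2))*(-92) = -⅔*(-92) = 184/3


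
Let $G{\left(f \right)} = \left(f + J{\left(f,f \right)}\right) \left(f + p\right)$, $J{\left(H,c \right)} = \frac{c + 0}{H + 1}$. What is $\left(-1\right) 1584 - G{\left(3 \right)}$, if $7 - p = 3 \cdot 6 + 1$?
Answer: $- \frac{6201}{4} \approx -1550.3$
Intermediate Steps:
$J{\left(H,c \right)} = \frac{c}{1 + H}$
$p = -12$ ($p = 7 - \left(3 \cdot 6 + 1\right) = 7 - \left(18 + 1\right) = 7 - 19 = -12$)
$G{\left(f \right)} = \left(-12 + f\right) \left(f + \frac{f}{1 + f}\right)$ ($G{\left(f \right)} = \left(f + \frac{f}{1 + f}\right) \left(f - 12\right) = \left(f + \frac{f}{1 + f}\right) \left(-12 + f\right) = \left(-12 + f\right) \left(f + \frac{f}{1 + f}\right)$)
$\left(-1\right) 1584 - G{\left(3 \right)} = \left(-1\right) 1584 - \frac{3 \left(-24 + 3^{2} - 30\right)}{1 + 3} = -1584 - \frac{3 \left(-24 + 9 - 30\right)}{4} = -1584 - 3 \cdot \frac{1}{4} \left(-45\right) = -1584 - - \frac{135}{4} = -1584 + \frac{135}{4} = - \frac{6201}{4}$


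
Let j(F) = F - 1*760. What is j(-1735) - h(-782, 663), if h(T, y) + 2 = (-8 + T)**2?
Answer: -626593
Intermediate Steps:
j(F) = -760 + F (j(F) = F - 760 = -760 + F)
h(T, y) = -2 + (-8 + T)**2
j(-1735) - h(-782, 663) = (-760 - 1735) - (-2 + (-8 - 782)**2) = -2495 - (-2 + (-790)**2) = -2495 - (-2 + 624100) = -2495 - 1*624098 = -2495 - 624098 = -626593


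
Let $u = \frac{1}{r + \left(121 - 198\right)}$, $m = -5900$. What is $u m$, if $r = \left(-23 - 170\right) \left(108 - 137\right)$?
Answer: $- \frac{295}{276} \approx -1.0688$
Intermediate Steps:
$r = 5597$ ($r = \left(-193\right) \left(-29\right) = 5597$)
$u = \frac{1}{5520}$ ($u = \frac{1}{5597 + \left(121 - 198\right)} = \frac{1}{5597 - 77} = \frac{1}{5520} \approx 0.00018116$)
$u m = \frac{1}{5520} \left(-5900\right) = - \frac{295}{276}$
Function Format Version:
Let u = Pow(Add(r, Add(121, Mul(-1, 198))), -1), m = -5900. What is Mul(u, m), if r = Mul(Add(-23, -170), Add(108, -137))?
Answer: Rational(-295, 276) ≈ -1.0688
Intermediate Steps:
r = 5597 (r = Mul(-193, -29) = 5597)
u = Rational(1, 5520) (u = Pow(Add(5597, Add(121, Mul(-1, 198))), -1) = Pow(Add(5597, Add(121, -198)), -1) = Pow(Add(5597, -77), -1) = Pow(5520, -1) = Rational(1, 5520) ≈ 0.00018116)
Mul(u, m) = Mul(Rational(1, 5520), -5900) = Rational(-295, 276)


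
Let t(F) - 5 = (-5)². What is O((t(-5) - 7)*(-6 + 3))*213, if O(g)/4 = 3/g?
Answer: -852/23 ≈ -37.043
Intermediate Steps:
t(F) = 30 (t(F) = 5 + (-5)² = 5 + 25 = 30)
O(g) = 12/g (O(g) = 4*(3/g) = 12/g)
O((t(-5) - 7)*(-6 + 3))*213 = (12/(((30 - 7)*(-6 + 3))))*213 = (12/((23*(-3))))*213 = (12/(-69))*213 = (12*(-1/69))*213 = -4/23*213 = -852/23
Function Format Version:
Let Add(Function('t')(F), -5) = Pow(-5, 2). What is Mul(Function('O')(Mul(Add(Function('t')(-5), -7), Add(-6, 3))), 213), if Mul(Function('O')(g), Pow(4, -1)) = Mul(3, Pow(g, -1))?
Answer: Rational(-852, 23) ≈ -37.043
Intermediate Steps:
Function('t')(F) = 30 (Function('t')(F) = Add(5, Pow(-5, 2)) = Add(5, 25) = 30)
Function('O')(g) = Mul(12, Pow(g, -1)) (Function('O')(g) = Mul(4, Mul(3, Pow(g, -1))) = Mul(12, Pow(g, -1)))
Mul(Function('O')(Mul(Add(Function('t')(-5), -7), Add(-6, 3))), 213) = Mul(Mul(12, Pow(Mul(Add(30, -7), Add(-6, 3)), -1)), 213) = Mul(Mul(12, Pow(Mul(23, -3), -1)), 213) = Mul(Mul(12, Pow(-69, -1)), 213) = Mul(Mul(12, Rational(-1, 69)), 213) = Mul(Rational(-4, 23), 213) = Rational(-852, 23)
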